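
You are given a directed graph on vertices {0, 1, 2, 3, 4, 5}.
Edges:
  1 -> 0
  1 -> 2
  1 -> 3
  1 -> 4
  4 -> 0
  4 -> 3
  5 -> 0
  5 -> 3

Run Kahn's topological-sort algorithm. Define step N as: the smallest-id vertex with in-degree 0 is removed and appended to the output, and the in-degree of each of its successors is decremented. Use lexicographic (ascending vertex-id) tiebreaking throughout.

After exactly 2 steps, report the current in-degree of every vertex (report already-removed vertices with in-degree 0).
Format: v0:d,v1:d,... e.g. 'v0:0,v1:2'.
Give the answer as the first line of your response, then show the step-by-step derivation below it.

v0:2,v1:0,v2:0,v3:2,v4:0,v5:0

step 1: output 1; order=[1]; indeg=(2,0,0,2,0,0)
step 2: output 2; order=[1,2]; indeg=(2,0,0,2,0,0)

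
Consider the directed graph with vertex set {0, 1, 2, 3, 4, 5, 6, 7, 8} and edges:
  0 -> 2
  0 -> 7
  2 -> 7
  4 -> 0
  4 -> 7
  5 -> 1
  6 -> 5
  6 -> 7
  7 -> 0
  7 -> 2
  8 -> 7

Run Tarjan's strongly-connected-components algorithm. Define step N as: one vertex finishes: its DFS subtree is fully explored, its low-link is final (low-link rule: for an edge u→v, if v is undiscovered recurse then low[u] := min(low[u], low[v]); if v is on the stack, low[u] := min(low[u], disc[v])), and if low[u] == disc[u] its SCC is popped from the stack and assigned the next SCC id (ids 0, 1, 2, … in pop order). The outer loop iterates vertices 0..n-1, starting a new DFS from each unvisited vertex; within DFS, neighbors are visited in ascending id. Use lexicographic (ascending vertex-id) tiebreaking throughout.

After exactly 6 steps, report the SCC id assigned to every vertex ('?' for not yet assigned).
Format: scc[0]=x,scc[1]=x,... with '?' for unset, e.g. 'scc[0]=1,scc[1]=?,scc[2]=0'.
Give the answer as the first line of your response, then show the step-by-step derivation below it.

scc[0]=0,scc[1]=1,scc[2]=0,scc[3]=2,scc[4]=3,scc[5]=?,scc[6]=?,scc[7]=0,scc[8]=?

step 1: low=(low[0]=0,low[1]=?,low[2]=1,low[3]=?,low[4]=?,low[5]=?,low[6]=?,low[7]=0,low[8]=?); scc=(scc[0]=?,scc[1]=?,scc[2]=?,scc[3]=?,scc[4]=?,scc[5]=?,scc[6]=?,scc[7]=?,scc[8]=?)
step 2: low=(low[0]=0,low[1]=?,low[2]=0,low[3]=?,low[4]=?,low[5]=?,low[6]=?,low[7]=0,low[8]=?); scc=(scc[0]=?,scc[1]=?,scc[2]=?,scc[3]=?,scc[4]=?,scc[5]=?,scc[6]=?,scc[7]=?,scc[8]=?)
step 3: low=(low[0]=0,low[1]=?,low[2]=0,low[3]=?,low[4]=?,low[5]=?,low[6]=?,low[7]=0,low[8]=?); scc=(scc[0]=0,scc[1]=?,scc[2]=0,scc[3]=?,scc[4]=?,scc[5]=?,scc[6]=?,scc[7]=0,scc[8]=?)
step 4: low=(low[0]=0,low[1]=3,low[2]=0,low[3]=?,low[4]=?,low[5]=?,low[6]=?,low[7]=0,low[8]=?); scc=(scc[0]=0,scc[1]=1,scc[2]=0,scc[3]=?,scc[4]=?,scc[5]=?,scc[6]=?,scc[7]=0,scc[8]=?)
step 5: low=(low[0]=0,low[1]=3,low[2]=0,low[3]=4,low[4]=?,low[5]=?,low[6]=?,low[7]=0,low[8]=?); scc=(scc[0]=0,scc[1]=1,scc[2]=0,scc[3]=2,scc[4]=?,scc[5]=?,scc[6]=?,scc[7]=0,scc[8]=?)
step 6: low=(low[0]=0,low[1]=3,low[2]=0,low[3]=4,low[4]=5,low[5]=?,low[6]=?,low[7]=0,low[8]=?); scc=(scc[0]=0,scc[1]=1,scc[2]=0,scc[3]=2,scc[4]=3,scc[5]=?,scc[6]=?,scc[7]=0,scc[8]=?)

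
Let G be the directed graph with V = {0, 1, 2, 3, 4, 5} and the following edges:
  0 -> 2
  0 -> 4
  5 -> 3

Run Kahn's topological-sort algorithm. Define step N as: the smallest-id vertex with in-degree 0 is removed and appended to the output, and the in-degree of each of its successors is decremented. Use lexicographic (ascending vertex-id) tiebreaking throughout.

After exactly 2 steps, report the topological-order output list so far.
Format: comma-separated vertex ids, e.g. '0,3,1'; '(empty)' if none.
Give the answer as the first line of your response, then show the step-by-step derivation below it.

0,1

step 1: output 0; order=[0]; indeg=(0,0,0,1,0,0)
step 2: output 1; order=[0,1]; indeg=(0,0,0,1,0,0)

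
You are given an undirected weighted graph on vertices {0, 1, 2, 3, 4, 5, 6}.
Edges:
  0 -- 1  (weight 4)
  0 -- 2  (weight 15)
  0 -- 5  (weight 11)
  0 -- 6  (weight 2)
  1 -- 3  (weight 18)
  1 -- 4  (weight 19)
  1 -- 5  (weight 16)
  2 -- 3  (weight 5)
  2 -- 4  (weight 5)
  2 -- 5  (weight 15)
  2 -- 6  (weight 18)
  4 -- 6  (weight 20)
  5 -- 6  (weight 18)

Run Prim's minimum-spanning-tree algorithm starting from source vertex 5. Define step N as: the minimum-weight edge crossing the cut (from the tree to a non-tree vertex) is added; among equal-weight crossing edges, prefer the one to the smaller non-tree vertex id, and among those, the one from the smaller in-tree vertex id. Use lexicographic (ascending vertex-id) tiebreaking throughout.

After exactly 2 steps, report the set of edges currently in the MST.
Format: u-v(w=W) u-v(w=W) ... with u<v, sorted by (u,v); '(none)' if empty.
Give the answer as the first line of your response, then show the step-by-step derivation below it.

0-5(w=11) 0-6(w=2)

step 1: add edge 0-5 (w=11); MST = {0-5(w=11)}
step 2: add edge 0-6 (w=2); MST = {0-5(w=11) 0-6(w=2)}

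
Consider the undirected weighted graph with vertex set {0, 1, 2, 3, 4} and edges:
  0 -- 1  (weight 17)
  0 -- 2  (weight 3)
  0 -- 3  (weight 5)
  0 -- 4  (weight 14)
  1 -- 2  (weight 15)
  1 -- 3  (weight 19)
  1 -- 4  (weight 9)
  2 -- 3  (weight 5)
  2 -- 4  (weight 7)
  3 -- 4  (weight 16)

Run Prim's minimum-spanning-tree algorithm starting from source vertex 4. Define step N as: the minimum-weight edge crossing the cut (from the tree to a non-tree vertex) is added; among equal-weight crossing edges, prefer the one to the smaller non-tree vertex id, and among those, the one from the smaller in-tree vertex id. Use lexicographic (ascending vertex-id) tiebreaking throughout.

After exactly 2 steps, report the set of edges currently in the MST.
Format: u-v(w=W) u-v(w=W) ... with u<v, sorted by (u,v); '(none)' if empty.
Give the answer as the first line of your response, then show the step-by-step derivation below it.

0-2(w=3) 2-4(w=7)

step 1: add edge 2-4 (w=7); MST = {2-4(w=7)}
step 2: add edge 0-2 (w=3); MST = {0-2(w=3) 2-4(w=7)}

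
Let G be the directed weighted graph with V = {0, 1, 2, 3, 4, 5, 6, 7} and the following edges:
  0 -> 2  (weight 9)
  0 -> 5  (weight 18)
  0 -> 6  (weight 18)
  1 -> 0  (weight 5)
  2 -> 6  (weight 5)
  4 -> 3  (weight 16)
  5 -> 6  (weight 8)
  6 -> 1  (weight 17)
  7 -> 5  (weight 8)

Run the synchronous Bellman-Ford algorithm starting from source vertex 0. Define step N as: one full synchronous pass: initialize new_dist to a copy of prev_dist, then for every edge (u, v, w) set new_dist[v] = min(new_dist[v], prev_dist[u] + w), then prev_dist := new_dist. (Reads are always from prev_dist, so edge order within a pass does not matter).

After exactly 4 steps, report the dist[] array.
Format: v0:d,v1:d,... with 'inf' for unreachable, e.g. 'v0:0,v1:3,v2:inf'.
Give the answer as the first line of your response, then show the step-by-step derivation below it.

v0:0,v1:31,v2:9,v3:inf,v4:inf,v5:18,v6:14,v7:inf

step 1: dist = v0:0,v1:inf,v2:9,v3:inf,v4:inf,v5:18,v6:18,v7:inf
step 2: dist = v0:0,v1:35,v2:9,v3:inf,v4:inf,v5:18,v6:14,v7:inf
step 3: dist = v0:0,v1:31,v2:9,v3:inf,v4:inf,v5:18,v6:14,v7:inf
step 4: dist = v0:0,v1:31,v2:9,v3:inf,v4:inf,v5:18,v6:14,v7:inf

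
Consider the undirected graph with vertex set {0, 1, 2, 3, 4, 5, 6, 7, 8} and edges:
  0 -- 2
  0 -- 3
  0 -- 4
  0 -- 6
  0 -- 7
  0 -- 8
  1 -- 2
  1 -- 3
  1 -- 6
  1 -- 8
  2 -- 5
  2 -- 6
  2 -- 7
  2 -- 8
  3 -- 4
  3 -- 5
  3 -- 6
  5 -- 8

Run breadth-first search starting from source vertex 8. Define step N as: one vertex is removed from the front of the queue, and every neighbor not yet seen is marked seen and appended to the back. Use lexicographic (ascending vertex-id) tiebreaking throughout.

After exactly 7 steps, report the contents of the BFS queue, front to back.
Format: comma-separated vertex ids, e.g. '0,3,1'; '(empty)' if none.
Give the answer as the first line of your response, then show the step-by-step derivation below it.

6,7

step 1: dequeue 8; queue=[0,1,2,5]; order=8
step 2: dequeue 0; queue=[1,2,5,3,4,6,7]; order=8,0
step 3: dequeue 1; queue=[2,5,3,4,6,7]; order=8,0,1
step 4: dequeue 2; queue=[5,3,4,6,7]; order=8,0,1,2
step 5: dequeue 5; queue=[3,4,6,7]; order=8,0,1,2,5
step 6: dequeue 3; queue=[4,6,7]; order=8,0,1,2,5,3
step 7: dequeue 4; queue=[6,7]; order=8,0,1,2,5,3,4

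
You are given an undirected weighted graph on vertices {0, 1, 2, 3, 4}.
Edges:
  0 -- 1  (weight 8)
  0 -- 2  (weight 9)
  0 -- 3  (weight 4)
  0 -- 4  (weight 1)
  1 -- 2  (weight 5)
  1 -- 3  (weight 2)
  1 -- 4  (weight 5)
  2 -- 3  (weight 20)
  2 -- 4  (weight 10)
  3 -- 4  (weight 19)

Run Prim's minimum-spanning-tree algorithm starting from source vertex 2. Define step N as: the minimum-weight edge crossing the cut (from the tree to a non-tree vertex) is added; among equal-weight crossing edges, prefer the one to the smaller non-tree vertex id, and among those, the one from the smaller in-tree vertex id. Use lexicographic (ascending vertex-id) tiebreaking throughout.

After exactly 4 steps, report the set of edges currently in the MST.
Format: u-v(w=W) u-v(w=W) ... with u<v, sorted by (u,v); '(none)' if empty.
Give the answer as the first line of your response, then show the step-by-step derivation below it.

0-3(w=4) 0-4(w=1) 1-2(w=5) 1-3(w=2)

step 1: add edge 1-2 (w=5); MST = {1-2(w=5)}
step 2: add edge 1-3 (w=2); MST = {1-2(w=5) 1-3(w=2)}
step 3: add edge 0-3 (w=4); MST = {0-3(w=4) 1-2(w=5) 1-3(w=2)}
step 4: add edge 0-4 (w=1); MST = {0-3(w=4) 0-4(w=1) 1-2(w=5) 1-3(w=2)}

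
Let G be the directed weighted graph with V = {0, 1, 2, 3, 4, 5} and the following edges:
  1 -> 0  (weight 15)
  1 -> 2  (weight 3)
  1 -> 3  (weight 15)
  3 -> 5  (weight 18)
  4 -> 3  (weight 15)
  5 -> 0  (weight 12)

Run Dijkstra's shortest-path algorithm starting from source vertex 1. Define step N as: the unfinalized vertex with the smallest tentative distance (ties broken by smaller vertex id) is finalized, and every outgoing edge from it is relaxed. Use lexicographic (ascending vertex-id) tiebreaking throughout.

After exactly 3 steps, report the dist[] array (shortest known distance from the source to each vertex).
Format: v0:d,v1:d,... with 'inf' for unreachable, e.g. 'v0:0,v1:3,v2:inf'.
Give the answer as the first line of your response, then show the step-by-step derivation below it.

v0:15,v1:0,v2:3,v3:15,v4:inf,v5:inf

step 1: dist = v0:15,v1:0,v2:3,v3:15,v4:inf,v5:inf
step 2: dist = v0:15,v1:0,v2:3,v3:15,v4:inf,v5:inf
step 3: dist = v0:15,v1:0,v2:3,v3:15,v4:inf,v5:inf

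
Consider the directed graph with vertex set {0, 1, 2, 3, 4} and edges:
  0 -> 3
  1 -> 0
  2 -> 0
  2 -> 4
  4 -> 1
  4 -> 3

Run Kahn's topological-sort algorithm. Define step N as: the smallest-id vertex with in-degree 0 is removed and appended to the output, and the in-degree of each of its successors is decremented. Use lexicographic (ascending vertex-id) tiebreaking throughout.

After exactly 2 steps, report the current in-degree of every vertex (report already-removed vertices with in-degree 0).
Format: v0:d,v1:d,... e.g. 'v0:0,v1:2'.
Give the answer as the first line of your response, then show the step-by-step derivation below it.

v0:1,v1:0,v2:0,v3:1,v4:0

step 1: output 2; order=[2]; indeg=(1,1,0,2,0)
step 2: output 4; order=[2,4]; indeg=(1,0,0,1,0)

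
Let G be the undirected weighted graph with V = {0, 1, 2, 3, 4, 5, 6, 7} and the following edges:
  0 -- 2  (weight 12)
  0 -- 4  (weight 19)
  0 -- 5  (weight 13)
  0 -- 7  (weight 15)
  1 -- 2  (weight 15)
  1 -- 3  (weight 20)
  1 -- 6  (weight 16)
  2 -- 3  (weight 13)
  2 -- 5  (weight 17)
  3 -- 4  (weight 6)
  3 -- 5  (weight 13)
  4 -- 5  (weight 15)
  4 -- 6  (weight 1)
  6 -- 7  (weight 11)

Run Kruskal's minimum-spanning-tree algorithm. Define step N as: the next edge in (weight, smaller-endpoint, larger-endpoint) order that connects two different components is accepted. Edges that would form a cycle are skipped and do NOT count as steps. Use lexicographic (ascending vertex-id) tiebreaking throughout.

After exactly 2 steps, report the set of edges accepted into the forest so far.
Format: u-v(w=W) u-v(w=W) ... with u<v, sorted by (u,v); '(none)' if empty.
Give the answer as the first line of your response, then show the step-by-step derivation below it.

3-4(w=6) 4-6(w=1)

step 1: add edge 4-6 (w=1); MST = {4-6(w=1)}
step 2: add edge 3-4 (w=6); MST = {3-4(w=6) 4-6(w=1)}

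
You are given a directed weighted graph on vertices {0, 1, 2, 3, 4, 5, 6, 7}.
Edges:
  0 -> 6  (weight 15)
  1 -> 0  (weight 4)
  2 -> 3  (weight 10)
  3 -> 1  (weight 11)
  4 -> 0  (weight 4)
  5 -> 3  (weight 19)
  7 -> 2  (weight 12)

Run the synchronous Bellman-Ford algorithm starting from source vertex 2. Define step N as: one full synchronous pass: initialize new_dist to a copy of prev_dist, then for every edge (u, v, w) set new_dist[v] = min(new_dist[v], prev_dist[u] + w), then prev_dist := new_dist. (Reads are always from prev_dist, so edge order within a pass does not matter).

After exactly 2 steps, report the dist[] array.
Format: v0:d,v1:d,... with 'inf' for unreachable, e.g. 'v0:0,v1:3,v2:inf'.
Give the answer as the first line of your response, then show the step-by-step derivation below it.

v0:inf,v1:21,v2:0,v3:10,v4:inf,v5:inf,v6:inf,v7:inf

step 1: dist = v0:inf,v1:inf,v2:0,v3:10,v4:inf,v5:inf,v6:inf,v7:inf
step 2: dist = v0:inf,v1:21,v2:0,v3:10,v4:inf,v5:inf,v6:inf,v7:inf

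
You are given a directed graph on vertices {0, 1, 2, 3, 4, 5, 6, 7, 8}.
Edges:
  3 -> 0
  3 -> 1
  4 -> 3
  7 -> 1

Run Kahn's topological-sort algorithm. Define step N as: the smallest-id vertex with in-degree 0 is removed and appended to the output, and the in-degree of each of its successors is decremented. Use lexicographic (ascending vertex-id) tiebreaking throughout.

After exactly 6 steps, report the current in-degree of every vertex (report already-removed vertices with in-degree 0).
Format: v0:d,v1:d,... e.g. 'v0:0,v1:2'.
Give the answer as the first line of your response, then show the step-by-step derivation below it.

v0:0,v1:1,v2:0,v3:0,v4:0,v5:0,v6:0,v7:0,v8:0

step 1: output 2; order=[2]; indeg=(1,2,0,1,0,0,0,0,0)
step 2: output 4; order=[2,4]; indeg=(1,2,0,0,0,0,0,0,0)
step 3: output 3; order=[2,4,3]; indeg=(0,1,0,0,0,0,0,0,0)
step 4: output 0; order=[2,4,3,0]; indeg=(0,1,0,0,0,0,0,0,0)
step 5: output 5; order=[2,4,3,0,5]; indeg=(0,1,0,0,0,0,0,0,0)
step 6: output 6; order=[2,4,3,0,5,6]; indeg=(0,1,0,0,0,0,0,0,0)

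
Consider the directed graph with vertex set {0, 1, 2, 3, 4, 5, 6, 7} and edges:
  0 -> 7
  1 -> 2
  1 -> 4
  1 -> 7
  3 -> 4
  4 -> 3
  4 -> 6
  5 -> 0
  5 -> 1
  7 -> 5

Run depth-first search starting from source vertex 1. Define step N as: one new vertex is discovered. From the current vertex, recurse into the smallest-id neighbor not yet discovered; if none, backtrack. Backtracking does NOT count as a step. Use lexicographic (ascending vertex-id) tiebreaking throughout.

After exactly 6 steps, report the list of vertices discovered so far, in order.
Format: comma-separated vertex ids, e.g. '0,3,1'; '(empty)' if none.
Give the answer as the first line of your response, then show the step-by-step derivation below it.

1,2,4,3,6,7

step 1: discover 1; path=1; order=1
step 2: discover 2; path=1>2; order=1,2
step 3: discover 4; path=1>4; order=1,2,4
step 4: discover 3; path=1>4>3; order=1,2,4,3
step 5: discover 6; path=1>4>6; order=1,2,4,3,6
step 6: discover 7; path=1>7; order=1,2,4,3,6,7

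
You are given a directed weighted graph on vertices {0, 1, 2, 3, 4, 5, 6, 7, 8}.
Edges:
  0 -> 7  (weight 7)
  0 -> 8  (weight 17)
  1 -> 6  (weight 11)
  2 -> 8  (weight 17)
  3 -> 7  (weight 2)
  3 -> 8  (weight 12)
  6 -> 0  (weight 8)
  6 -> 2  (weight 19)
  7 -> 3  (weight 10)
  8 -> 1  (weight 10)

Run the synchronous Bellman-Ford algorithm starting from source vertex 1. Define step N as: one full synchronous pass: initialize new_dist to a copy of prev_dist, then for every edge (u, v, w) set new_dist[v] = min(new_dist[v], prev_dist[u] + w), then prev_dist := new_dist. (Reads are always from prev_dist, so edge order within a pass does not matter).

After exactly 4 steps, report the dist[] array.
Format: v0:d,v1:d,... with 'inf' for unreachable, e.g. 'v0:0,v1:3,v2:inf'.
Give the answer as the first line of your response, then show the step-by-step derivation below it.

v0:19,v1:0,v2:30,v3:36,v4:inf,v5:inf,v6:11,v7:26,v8:36

step 1: dist = v0:inf,v1:0,v2:inf,v3:inf,v4:inf,v5:inf,v6:11,v7:inf,v8:inf
step 2: dist = v0:19,v1:0,v2:30,v3:inf,v4:inf,v5:inf,v6:11,v7:inf,v8:inf
step 3: dist = v0:19,v1:0,v2:30,v3:inf,v4:inf,v5:inf,v6:11,v7:26,v8:36
step 4: dist = v0:19,v1:0,v2:30,v3:36,v4:inf,v5:inf,v6:11,v7:26,v8:36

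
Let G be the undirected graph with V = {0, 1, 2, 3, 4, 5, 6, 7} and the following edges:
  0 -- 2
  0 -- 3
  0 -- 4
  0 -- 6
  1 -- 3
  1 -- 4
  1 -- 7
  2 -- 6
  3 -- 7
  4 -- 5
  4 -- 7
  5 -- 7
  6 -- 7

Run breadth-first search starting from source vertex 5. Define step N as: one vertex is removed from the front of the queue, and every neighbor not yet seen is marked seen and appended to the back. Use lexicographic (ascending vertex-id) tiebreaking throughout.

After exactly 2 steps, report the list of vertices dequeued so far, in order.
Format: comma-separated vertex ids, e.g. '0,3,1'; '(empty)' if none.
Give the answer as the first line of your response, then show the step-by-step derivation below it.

5,4

step 1: dequeue 5; queue=[4,7]; order=5
step 2: dequeue 4; queue=[7,0,1]; order=5,4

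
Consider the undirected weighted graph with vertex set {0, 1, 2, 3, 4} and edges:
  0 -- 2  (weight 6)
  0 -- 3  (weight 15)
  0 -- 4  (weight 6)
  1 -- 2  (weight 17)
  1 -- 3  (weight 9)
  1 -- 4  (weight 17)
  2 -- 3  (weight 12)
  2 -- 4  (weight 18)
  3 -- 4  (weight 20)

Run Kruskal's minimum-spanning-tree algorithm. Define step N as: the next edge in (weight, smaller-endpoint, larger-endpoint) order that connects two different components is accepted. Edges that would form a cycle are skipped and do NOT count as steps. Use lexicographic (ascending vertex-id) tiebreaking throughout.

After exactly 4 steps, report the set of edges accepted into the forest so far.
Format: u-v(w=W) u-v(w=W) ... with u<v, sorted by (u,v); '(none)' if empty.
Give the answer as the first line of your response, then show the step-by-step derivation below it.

0-2(w=6) 0-4(w=6) 1-3(w=9) 2-3(w=12)

step 1: add edge 0-2 (w=6); MST = {0-2(w=6)}
step 2: add edge 0-4 (w=6); MST = {0-2(w=6) 0-4(w=6)}
step 3: add edge 1-3 (w=9); MST = {0-2(w=6) 0-4(w=6) 1-3(w=9)}
step 4: add edge 2-3 (w=12); MST = {0-2(w=6) 0-4(w=6) 1-3(w=9) 2-3(w=12)}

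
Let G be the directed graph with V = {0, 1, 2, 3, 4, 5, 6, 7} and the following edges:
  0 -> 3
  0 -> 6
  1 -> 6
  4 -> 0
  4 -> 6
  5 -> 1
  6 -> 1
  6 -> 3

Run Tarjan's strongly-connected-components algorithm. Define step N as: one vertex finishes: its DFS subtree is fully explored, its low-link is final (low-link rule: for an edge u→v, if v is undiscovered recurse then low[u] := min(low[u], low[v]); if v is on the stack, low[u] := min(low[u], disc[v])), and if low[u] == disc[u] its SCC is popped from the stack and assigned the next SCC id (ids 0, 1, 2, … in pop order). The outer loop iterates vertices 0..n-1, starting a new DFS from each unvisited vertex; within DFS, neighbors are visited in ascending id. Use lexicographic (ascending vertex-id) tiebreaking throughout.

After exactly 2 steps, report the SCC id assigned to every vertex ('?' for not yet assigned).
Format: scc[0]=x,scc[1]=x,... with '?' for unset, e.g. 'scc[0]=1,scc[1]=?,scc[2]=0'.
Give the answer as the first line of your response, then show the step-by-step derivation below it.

scc[0]=?,scc[1]=?,scc[2]=?,scc[3]=0,scc[4]=?,scc[5]=?,scc[6]=?,scc[7]=?

step 1: low=(low[0]=0,low[1]=?,low[2]=?,low[3]=1,low[4]=?,low[5]=?,low[6]=?,low[7]=?); scc=(scc[0]=?,scc[1]=?,scc[2]=?,scc[3]=0,scc[4]=?,scc[5]=?,scc[6]=?,scc[7]=?)
step 2: low=(low[0]=0,low[1]=2,low[2]=?,low[3]=1,low[4]=?,low[5]=?,low[6]=2,low[7]=?); scc=(scc[0]=?,scc[1]=?,scc[2]=?,scc[3]=0,scc[4]=?,scc[5]=?,scc[6]=?,scc[7]=?)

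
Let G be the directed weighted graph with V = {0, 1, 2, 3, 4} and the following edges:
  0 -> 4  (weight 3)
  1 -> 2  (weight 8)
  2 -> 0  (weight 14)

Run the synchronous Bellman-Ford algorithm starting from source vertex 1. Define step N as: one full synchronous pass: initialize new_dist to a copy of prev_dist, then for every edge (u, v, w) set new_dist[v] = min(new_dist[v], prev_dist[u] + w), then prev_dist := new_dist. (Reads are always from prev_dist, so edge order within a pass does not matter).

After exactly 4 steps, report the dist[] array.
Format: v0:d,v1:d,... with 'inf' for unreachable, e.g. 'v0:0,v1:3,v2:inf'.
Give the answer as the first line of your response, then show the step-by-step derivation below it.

v0:22,v1:0,v2:8,v3:inf,v4:25

step 1: dist = v0:inf,v1:0,v2:8,v3:inf,v4:inf
step 2: dist = v0:22,v1:0,v2:8,v3:inf,v4:inf
step 3: dist = v0:22,v1:0,v2:8,v3:inf,v4:25
step 4: dist = v0:22,v1:0,v2:8,v3:inf,v4:25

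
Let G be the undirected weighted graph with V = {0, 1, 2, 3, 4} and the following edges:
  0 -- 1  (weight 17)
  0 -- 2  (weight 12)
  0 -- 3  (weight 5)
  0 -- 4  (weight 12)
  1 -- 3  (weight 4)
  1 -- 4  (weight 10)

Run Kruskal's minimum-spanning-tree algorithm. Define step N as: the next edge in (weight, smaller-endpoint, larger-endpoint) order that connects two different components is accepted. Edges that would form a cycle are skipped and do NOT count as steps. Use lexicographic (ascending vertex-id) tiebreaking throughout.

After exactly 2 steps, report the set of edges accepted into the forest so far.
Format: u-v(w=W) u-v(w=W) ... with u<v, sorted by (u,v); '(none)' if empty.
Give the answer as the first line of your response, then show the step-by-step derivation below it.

0-3(w=5) 1-3(w=4)

step 1: add edge 1-3 (w=4); MST = {1-3(w=4)}
step 2: add edge 0-3 (w=5); MST = {0-3(w=5) 1-3(w=4)}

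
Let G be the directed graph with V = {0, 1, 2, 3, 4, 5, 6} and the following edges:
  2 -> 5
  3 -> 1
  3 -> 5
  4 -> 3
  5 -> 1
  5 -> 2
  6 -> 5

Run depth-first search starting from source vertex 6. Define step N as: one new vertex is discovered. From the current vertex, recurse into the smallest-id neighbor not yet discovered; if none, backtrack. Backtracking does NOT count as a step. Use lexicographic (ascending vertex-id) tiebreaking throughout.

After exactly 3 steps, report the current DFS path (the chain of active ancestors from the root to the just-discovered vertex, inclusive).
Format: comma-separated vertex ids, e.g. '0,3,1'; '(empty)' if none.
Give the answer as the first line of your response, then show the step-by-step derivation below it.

6,5,1

step 1: discover 6; path=6; order=6
step 2: discover 5; path=6>5; order=6,5
step 3: discover 1; path=6>5>1; order=6,5,1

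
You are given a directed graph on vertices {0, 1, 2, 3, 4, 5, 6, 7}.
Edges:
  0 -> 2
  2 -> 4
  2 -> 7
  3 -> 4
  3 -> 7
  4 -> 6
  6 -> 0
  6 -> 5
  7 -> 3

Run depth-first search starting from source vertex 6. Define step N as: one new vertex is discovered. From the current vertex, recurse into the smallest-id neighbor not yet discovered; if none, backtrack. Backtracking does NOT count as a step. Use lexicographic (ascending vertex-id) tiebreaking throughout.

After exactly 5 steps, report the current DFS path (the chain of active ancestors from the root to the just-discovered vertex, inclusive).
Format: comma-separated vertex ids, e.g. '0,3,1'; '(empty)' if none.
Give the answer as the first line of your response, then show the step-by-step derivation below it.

6,0,2,7

step 1: discover 6; path=6; order=6
step 2: discover 0; path=6>0; order=6,0
step 3: discover 2; path=6>0>2; order=6,0,2
step 4: discover 4; path=6>0>2>4; order=6,0,2,4
step 5: discover 7; path=6>0>2>7; order=6,0,2,4,7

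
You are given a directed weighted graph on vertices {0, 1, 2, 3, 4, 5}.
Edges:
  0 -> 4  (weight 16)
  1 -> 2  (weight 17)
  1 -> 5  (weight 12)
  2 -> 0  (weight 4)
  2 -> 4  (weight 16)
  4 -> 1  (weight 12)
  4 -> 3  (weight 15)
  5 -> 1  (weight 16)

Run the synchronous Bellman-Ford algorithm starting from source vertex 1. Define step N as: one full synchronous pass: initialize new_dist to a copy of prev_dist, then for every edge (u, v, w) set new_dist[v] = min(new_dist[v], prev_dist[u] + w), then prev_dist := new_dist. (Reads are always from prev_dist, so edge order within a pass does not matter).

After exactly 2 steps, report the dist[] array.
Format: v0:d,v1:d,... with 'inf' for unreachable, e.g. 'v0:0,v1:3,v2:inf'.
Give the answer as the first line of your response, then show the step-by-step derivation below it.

v0:21,v1:0,v2:17,v3:inf,v4:33,v5:12

step 1: dist = v0:inf,v1:0,v2:17,v3:inf,v4:inf,v5:12
step 2: dist = v0:21,v1:0,v2:17,v3:inf,v4:33,v5:12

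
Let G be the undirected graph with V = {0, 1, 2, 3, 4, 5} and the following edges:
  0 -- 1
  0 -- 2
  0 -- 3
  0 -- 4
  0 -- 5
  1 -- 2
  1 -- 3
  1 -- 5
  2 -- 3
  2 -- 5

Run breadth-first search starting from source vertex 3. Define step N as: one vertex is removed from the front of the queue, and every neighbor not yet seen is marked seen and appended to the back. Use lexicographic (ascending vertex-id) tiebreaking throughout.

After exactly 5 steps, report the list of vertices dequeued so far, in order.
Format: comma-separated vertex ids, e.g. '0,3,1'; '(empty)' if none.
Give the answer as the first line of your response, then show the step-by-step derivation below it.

3,0,1,2,4

step 1: dequeue 3; queue=[0,1,2]; order=3
step 2: dequeue 0; queue=[1,2,4,5]; order=3,0
step 3: dequeue 1; queue=[2,4,5]; order=3,0,1
step 4: dequeue 2; queue=[4,5]; order=3,0,1,2
step 5: dequeue 4; queue=[5]; order=3,0,1,2,4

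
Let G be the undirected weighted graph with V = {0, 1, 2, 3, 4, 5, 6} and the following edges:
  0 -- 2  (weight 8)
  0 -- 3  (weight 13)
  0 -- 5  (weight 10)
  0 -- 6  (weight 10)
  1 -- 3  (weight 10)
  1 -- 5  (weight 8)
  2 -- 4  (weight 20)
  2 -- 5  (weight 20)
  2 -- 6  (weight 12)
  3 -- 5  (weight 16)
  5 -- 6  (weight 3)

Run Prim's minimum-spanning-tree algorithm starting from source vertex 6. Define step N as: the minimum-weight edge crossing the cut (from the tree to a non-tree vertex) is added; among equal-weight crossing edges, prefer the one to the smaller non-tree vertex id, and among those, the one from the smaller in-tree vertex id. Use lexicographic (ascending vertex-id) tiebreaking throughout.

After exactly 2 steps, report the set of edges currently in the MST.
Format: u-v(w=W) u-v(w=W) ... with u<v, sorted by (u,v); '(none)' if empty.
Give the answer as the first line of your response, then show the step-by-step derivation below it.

1-5(w=8) 5-6(w=3)

step 1: add edge 5-6 (w=3); MST = {5-6(w=3)}
step 2: add edge 1-5 (w=8); MST = {1-5(w=8) 5-6(w=3)}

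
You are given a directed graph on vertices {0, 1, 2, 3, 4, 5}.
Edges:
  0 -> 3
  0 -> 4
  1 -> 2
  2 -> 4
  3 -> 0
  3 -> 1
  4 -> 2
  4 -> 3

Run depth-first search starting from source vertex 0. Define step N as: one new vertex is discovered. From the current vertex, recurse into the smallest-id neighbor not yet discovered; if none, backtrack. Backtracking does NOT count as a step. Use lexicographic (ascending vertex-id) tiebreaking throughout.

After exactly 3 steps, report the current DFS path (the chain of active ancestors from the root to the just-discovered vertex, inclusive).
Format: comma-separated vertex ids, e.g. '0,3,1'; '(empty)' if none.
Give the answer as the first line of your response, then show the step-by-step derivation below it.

0,3,1

step 1: discover 0; path=0; order=0
step 2: discover 3; path=0>3; order=0,3
step 3: discover 1; path=0>3>1; order=0,3,1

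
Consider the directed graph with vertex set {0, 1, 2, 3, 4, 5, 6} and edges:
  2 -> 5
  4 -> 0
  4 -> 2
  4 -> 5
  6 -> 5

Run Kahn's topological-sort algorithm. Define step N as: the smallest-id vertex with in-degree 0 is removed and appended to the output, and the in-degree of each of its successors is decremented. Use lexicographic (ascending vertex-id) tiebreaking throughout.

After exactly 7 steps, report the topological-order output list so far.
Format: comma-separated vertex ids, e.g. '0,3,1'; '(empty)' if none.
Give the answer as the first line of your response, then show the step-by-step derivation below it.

1,3,4,0,2,6,5

step 1: output 1; order=[1]; indeg=(1,0,1,0,0,3,0)
step 2: output 3; order=[1,3]; indeg=(1,0,1,0,0,3,0)
step 3: output 4; order=[1,3,4]; indeg=(0,0,0,0,0,2,0)
step 4: output 0; order=[1,3,4,0]; indeg=(0,0,0,0,0,2,0)
step 5: output 2; order=[1,3,4,0,2]; indeg=(0,0,0,0,0,1,0)
step 6: output 6; order=[1,3,4,0,2,6]; indeg=(0,0,0,0,0,0,0)
step 7: output 5; order=[1,3,4,0,2,6,5]; indeg=(0,0,0,0,0,0,0)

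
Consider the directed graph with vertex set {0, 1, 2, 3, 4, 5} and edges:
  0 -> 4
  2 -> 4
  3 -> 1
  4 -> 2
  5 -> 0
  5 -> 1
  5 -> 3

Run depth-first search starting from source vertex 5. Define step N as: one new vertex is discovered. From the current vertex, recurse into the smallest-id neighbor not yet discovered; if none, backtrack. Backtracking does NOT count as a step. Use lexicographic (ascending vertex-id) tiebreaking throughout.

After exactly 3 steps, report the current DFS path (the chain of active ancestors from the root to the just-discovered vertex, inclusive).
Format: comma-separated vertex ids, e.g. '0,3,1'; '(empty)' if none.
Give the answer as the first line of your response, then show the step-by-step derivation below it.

5,0,4

step 1: discover 5; path=5; order=5
step 2: discover 0; path=5>0; order=5,0
step 3: discover 4; path=5>0>4; order=5,0,4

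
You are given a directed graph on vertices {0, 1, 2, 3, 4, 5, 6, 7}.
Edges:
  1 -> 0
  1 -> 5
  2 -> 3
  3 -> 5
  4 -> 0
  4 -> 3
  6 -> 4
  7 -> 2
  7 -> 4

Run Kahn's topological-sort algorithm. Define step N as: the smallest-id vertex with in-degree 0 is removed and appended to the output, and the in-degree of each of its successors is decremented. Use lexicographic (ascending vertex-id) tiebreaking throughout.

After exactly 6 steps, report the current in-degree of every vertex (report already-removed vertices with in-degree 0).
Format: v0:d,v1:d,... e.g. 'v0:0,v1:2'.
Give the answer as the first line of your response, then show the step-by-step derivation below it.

v0:0,v1:0,v2:0,v3:0,v4:0,v5:1,v6:0,v7:0

step 1: output 1; order=[1]; indeg=(1,0,1,2,2,1,0,0)
step 2: output 6; order=[1,6]; indeg=(1,0,1,2,1,1,0,0)
step 3: output 7; order=[1,6,7]; indeg=(1,0,0,2,0,1,0,0)
step 4: output 2; order=[1,6,7,2]; indeg=(1,0,0,1,0,1,0,0)
step 5: output 4; order=[1,6,7,2,4]; indeg=(0,0,0,0,0,1,0,0)
step 6: output 0; order=[1,6,7,2,4,0]; indeg=(0,0,0,0,0,1,0,0)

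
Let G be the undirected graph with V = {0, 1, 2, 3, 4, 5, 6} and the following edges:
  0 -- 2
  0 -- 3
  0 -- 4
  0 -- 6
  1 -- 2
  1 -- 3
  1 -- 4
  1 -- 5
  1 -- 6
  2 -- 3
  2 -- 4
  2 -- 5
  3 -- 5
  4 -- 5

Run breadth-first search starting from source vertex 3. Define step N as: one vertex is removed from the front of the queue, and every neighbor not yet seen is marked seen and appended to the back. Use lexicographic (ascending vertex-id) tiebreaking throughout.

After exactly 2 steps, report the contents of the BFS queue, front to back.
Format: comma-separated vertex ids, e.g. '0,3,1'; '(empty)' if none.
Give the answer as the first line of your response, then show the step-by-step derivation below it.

1,2,5,4,6

step 1: dequeue 3; queue=[0,1,2,5]; order=3
step 2: dequeue 0; queue=[1,2,5,4,6]; order=3,0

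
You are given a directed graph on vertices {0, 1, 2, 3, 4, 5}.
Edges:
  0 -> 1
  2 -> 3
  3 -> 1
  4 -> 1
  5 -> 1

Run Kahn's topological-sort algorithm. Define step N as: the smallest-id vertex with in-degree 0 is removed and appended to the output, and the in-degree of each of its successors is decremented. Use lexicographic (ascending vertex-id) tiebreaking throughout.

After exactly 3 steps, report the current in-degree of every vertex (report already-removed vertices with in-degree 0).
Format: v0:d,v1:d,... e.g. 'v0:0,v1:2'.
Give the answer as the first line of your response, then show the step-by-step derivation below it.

v0:0,v1:2,v2:0,v3:0,v4:0,v5:0

step 1: output 0; order=[0]; indeg=(0,3,0,1,0,0)
step 2: output 2; order=[0,2]; indeg=(0,3,0,0,0,0)
step 3: output 3; order=[0,2,3]; indeg=(0,2,0,0,0,0)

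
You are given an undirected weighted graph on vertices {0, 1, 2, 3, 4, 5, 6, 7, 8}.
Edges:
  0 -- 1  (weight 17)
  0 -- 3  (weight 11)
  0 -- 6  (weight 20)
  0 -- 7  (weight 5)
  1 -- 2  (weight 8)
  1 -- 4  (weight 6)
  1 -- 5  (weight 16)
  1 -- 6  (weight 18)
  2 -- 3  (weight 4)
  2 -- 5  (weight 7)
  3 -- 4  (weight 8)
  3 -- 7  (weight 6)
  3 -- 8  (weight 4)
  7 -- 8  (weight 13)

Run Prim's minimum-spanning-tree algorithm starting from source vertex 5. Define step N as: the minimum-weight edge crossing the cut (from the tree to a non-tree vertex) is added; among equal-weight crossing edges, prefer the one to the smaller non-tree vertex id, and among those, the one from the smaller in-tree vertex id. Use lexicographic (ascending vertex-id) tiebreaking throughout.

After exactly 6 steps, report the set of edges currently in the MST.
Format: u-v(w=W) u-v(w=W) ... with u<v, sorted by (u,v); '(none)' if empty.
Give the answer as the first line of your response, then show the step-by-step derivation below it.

0-7(w=5) 1-2(w=8) 2-3(w=4) 2-5(w=7) 3-7(w=6) 3-8(w=4)

step 1: add edge 2-5 (w=7); MST = {2-5(w=7)}
step 2: add edge 2-3 (w=4); MST = {2-3(w=4) 2-5(w=7)}
step 3: add edge 3-8 (w=4); MST = {2-3(w=4) 2-5(w=7) 3-8(w=4)}
step 4: add edge 3-7 (w=6); MST = {2-3(w=4) 2-5(w=7) 3-7(w=6) 3-8(w=4)}
step 5: add edge 0-7 (w=5); MST = {0-7(w=5) 2-3(w=4) 2-5(w=7) 3-7(w=6) 3-8(w=4)}
step 6: add edge 1-2 (w=8); MST = {0-7(w=5) 1-2(w=8) 2-3(w=4) 2-5(w=7) 3-7(w=6) 3-8(w=4)}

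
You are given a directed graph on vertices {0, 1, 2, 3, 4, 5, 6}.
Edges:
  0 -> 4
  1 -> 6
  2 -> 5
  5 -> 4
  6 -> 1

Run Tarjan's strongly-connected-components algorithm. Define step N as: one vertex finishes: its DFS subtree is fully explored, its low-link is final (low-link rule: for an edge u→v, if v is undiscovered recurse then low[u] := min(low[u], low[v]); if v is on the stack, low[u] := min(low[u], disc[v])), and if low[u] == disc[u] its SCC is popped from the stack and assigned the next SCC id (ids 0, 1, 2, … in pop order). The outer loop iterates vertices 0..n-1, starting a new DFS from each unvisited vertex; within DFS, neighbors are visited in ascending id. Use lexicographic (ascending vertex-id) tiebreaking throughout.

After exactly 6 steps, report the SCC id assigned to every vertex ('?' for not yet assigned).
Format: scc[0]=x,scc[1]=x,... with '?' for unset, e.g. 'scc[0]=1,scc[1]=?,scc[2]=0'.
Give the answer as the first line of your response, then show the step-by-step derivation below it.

scc[0]=1,scc[1]=2,scc[2]=4,scc[3]=?,scc[4]=0,scc[5]=3,scc[6]=2

step 1: low=(low[0]=0,low[1]=?,low[2]=?,low[3]=?,low[4]=1,low[5]=?,low[6]=?); scc=(scc[0]=?,scc[1]=?,scc[2]=?,scc[3]=?,scc[4]=0,scc[5]=?,scc[6]=?)
step 2: low=(low[0]=0,low[1]=?,low[2]=?,low[3]=?,low[4]=1,low[5]=?,low[6]=?); scc=(scc[0]=1,scc[1]=?,scc[2]=?,scc[3]=?,scc[4]=0,scc[5]=?,scc[6]=?)
step 3: low=(low[0]=0,low[1]=2,low[2]=?,low[3]=?,low[4]=1,low[5]=?,low[6]=2); scc=(scc[0]=1,scc[1]=?,scc[2]=?,scc[3]=?,scc[4]=0,scc[5]=?,scc[6]=?)
step 4: low=(low[0]=0,low[1]=2,low[2]=?,low[3]=?,low[4]=1,low[5]=?,low[6]=2); scc=(scc[0]=1,scc[1]=2,scc[2]=?,scc[3]=?,scc[4]=0,scc[5]=?,scc[6]=2)
step 5: low=(low[0]=0,low[1]=2,low[2]=4,low[3]=?,low[4]=1,low[5]=5,low[6]=2); scc=(scc[0]=1,scc[1]=2,scc[2]=?,scc[3]=?,scc[4]=0,scc[5]=3,scc[6]=2)
step 6: low=(low[0]=0,low[1]=2,low[2]=4,low[3]=?,low[4]=1,low[5]=5,low[6]=2); scc=(scc[0]=1,scc[1]=2,scc[2]=4,scc[3]=?,scc[4]=0,scc[5]=3,scc[6]=2)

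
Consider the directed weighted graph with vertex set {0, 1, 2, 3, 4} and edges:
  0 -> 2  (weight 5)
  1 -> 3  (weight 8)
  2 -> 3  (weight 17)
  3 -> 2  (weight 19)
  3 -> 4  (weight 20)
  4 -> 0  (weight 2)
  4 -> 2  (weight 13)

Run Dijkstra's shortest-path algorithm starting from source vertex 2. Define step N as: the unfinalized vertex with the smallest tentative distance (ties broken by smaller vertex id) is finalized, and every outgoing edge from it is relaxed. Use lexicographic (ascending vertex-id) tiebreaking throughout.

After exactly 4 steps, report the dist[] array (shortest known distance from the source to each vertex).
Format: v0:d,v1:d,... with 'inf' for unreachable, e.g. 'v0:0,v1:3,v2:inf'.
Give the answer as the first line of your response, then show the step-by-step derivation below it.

v0:39,v1:inf,v2:0,v3:17,v4:37

step 1: dist = v0:inf,v1:inf,v2:0,v3:17,v4:inf
step 2: dist = v0:inf,v1:inf,v2:0,v3:17,v4:37
step 3: dist = v0:39,v1:inf,v2:0,v3:17,v4:37
step 4: dist = v0:39,v1:inf,v2:0,v3:17,v4:37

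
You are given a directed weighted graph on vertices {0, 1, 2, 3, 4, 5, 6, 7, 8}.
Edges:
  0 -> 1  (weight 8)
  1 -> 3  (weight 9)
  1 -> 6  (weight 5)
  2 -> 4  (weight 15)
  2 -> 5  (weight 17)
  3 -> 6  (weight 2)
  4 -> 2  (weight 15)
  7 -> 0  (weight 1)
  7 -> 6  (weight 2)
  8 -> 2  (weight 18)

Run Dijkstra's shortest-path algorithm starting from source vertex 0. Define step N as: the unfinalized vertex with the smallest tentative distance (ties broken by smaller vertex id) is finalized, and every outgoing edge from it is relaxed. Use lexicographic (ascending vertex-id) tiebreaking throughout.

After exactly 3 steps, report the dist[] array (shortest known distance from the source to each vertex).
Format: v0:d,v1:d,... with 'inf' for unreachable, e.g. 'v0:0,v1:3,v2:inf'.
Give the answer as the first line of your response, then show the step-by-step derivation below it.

v0:0,v1:8,v2:inf,v3:17,v4:inf,v5:inf,v6:13,v7:inf,v8:inf

step 1: dist = v0:0,v1:8,v2:inf,v3:inf,v4:inf,v5:inf,v6:inf,v7:inf,v8:inf
step 2: dist = v0:0,v1:8,v2:inf,v3:17,v4:inf,v5:inf,v6:13,v7:inf,v8:inf
step 3: dist = v0:0,v1:8,v2:inf,v3:17,v4:inf,v5:inf,v6:13,v7:inf,v8:inf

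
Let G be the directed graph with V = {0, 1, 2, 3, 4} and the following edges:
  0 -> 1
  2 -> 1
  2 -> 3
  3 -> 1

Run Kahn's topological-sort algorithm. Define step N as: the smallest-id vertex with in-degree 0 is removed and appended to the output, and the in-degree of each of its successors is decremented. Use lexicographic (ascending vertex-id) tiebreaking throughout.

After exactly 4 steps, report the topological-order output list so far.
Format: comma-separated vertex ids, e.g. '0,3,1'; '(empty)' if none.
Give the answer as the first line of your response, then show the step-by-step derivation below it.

0,2,3,1

step 1: output 0; order=[0]; indeg=(0,2,0,1,0)
step 2: output 2; order=[0,2]; indeg=(0,1,0,0,0)
step 3: output 3; order=[0,2,3]; indeg=(0,0,0,0,0)
step 4: output 1; order=[0,2,3,1]; indeg=(0,0,0,0,0)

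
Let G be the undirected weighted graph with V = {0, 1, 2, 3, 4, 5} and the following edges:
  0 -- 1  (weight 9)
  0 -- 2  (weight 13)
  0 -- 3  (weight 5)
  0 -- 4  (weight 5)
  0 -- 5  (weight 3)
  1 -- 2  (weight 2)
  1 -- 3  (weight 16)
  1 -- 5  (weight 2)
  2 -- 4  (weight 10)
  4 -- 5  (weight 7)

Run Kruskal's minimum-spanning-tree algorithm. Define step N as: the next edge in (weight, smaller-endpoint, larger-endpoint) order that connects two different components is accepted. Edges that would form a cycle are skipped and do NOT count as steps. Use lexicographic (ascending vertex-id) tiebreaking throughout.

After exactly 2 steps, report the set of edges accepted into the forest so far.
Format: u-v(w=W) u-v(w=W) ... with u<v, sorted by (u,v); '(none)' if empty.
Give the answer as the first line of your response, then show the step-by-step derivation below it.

1-2(w=2) 1-5(w=2)

step 1: add edge 1-2 (w=2); MST = {1-2(w=2)}
step 2: add edge 1-5 (w=2); MST = {1-2(w=2) 1-5(w=2)}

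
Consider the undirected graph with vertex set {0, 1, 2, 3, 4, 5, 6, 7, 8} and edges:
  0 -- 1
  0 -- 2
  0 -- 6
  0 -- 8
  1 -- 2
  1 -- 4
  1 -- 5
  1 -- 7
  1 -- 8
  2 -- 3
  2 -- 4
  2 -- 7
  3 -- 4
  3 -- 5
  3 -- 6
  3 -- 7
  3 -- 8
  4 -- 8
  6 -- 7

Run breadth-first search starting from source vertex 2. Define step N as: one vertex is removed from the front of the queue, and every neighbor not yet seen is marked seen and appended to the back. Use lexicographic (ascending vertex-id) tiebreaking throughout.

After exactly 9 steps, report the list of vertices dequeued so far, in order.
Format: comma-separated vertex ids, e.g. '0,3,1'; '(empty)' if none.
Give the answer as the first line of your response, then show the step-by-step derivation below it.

2,0,1,3,4,7,6,8,5

step 1: dequeue 2; queue=[0,1,3,4,7]; order=2
step 2: dequeue 0; queue=[1,3,4,7,6,8]; order=2,0
step 3: dequeue 1; queue=[3,4,7,6,8,5]; order=2,0,1
step 4: dequeue 3; queue=[4,7,6,8,5]; order=2,0,1,3
step 5: dequeue 4; queue=[7,6,8,5]; order=2,0,1,3,4
step 6: dequeue 7; queue=[6,8,5]; order=2,0,1,3,4,7
step 7: dequeue 6; queue=[8,5]; order=2,0,1,3,4,7,6
step 8: dequeue 8; queue=[5]; order=2,0,1,3,4,7,6,8
step 9: dequeue 5; queue=[(empty)]; order=2,0,1,3,4,7,6,8,5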